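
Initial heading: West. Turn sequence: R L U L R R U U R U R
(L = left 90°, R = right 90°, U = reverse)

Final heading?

Start: West
  R (right (90° clockwise)) -> North
  L (left (90° counter-clockwise)) -> West
  U (U-turn (180°)) -> East
  L (left (90° counter-clockwise)) -> North
  R (right (90° clockwise)) -> East
  R (right (90° clockwise)) -> South
  U (U-turn (180°)) -> North
  U (U-turn (180°)) -> South
  R (right (90° clockwise)) -> West
  U (U-turn (180°)) -> East
  R (right (90° clockwise)) -> South
Final: South

Answer: Final heading: South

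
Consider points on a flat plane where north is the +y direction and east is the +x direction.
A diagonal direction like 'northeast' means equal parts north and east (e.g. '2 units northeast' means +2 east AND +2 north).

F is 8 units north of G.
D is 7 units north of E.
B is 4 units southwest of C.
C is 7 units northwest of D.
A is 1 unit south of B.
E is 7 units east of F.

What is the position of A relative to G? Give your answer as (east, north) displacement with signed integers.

Place G at the origin (east=0, north=0).
  F is 8 units north of G: delta (east=+0, north=+8); F at (east=0, north=8).
  E is 7 units east of F: delta (east=+7, north=+0); E at (east=7, north=8).
  D is 7 units north of E: delta (east=+0, north=+7); D at (east=7, north=15).
  C is 7 units northwest of D: delta (east=-7, north=+7); C at (east=0, north=22).
  B is 4 units southwest of C: delta (east=-4, north=-4); B at (east=-4, north=18).
  A is 1 unit south of B: delta (east=+0, north=-1); A at (east=-4, north=17).
Therefore A relative to G: (east=-4, north=17).

Answer: A is at (east=-4, north=17) relative to G.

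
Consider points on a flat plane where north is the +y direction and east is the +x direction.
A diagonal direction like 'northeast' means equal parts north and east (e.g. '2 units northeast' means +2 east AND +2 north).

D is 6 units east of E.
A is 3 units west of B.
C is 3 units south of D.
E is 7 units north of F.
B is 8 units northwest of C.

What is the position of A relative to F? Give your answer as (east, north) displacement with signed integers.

Place F at the origin (east=0, north=0).
  E is 7 units north of F: delta (east=+0, north=+7); E at (east=0, north=7).
  D is 6 units east of E: delta (east=+6, north=+0); D at (east=6, north=7).
  C is 3 units south of D: delta (east=+0, north=-3); C at (east=6, north=4).
  B is 8 units northwest of C: delta (east=-8, north=+8); B at (east=-2, north=12).
  A is 3 units west of B: delta (east=-3, north=+0); A at (east=-5, north=12).
Therefore A relative to F: (east=-5, north=12).

Answer: A is at (east=-5, north=12) relative to F.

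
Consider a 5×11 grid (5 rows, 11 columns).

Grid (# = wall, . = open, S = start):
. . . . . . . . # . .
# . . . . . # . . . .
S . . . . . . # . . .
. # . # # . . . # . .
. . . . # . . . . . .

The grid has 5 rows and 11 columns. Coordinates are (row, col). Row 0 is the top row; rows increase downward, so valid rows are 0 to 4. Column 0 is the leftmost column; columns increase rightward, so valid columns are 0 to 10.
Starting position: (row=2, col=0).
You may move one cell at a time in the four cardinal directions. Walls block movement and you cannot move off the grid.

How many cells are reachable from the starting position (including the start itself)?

Answer: Reachable cells: 46

Derivation:
BFS flood-fill from (row=2, col=0):
  Distance 0: (row=2, col=0)
  Distance 1: (row=2, col=1), (row=3, col=0)
  Distance 2: (row=1, col=1), (row=2, col=2), (row=4, col=0)
  Distance 3: (row=0, col=1), (row=1, col=2), (row=2, col=3), (row=3, col=2), (row=4, col=1)
  Distance 4: (row=0, col=0), (row=0, col=2), (row=1, col=3), (row=2, col=4), (row=4, col=2)
  Distance 5: (row=0, col=3), (row=1, col=4), (row=2, col=5), (row=4, col=3)
  Distance 6: (row=0, col=4), (row=1, col=5), (row=2, col=6), (row=3, col=5)
  Distance 7: (row=0, col=5), (row=3, col=6), (row=4, col=5)
  Distance 8: (row=0, col=6), (row=3, col=7), (row=4, col=6)
  Distance 9: (row=0, col=7), (row=4, col=7)
  Distance 10: (row=1, col=7), (row=4, col=8)
  Distance 11: (row=1, col=8), (row=4, col=9)
  Distance 12: (row=1, col=9), (row=2, col=8), (row=3, col=9), (row=4, col=10)
  Distance 13: (row=0, col=9), (row=1, col=10), (row=2, col=9), (row=3, col=10)
  Distance 14: (row=0, col=10), (row=2, col=10)
Total reachable: 46 (grid has 46 open cells total)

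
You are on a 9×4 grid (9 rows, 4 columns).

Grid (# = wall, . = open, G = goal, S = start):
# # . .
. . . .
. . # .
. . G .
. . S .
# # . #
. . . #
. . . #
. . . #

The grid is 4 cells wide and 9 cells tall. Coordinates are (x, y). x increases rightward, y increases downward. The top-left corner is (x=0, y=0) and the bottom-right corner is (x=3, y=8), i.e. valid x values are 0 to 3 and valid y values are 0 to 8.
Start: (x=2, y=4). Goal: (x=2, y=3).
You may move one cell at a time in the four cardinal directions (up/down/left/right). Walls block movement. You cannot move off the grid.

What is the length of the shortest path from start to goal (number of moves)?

BFS from (x=2, y=4) until reaching (x=2, y=3):
  Distance 0: (x=2, y=4)
  Distance 1: (x=2, y=3), (x=1, y=4), (x=3, y=4), (x=2, y=5)  <- goal reached here
One shortest path (1 moves): (x=2, y=4) -> (x=2, y=3)

Answer: Shortest path length: 1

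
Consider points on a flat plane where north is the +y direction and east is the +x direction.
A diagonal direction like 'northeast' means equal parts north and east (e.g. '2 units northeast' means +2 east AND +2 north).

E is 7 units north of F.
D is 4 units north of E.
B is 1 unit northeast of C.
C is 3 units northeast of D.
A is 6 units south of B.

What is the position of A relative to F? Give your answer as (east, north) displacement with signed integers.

Place F at the origin (east=0, north=0).
  E is 7 units north of F: delta (east=+0, north=+7); E at (east=0, north=7).
  D is 4 units north of E: delta (east=+0, north=+4); D at (east=0, north=11).
  C is 3 units northeast of D: delta (east=+3, north=+3); C at (east=3, north=14).
  B is 1 unit northeast of C: delta (east=+1, north=+1); B at (east=4, north=15).
  A is 6 units south of B: delta (east=+0, north=-6); A at (east=4, north=9).
Therefore A relative to F: (east=4, north=9).

Answer: A is at (east=4, north=9) relative to F.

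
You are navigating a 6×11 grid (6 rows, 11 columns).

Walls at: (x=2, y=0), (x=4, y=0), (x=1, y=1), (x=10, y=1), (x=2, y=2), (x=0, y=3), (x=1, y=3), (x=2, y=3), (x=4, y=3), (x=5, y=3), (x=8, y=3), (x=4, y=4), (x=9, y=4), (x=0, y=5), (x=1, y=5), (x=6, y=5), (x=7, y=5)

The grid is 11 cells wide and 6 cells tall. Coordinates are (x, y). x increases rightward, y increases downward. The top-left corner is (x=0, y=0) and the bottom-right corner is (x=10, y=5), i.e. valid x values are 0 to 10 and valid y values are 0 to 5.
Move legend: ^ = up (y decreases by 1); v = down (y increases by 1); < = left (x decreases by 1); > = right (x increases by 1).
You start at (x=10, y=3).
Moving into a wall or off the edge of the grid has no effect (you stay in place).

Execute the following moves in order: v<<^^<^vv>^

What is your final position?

Start: (x=10, y=3)
  v (down): (x=10, y=3) -> (x=10, y=4)
  < (left): blocked, stay at (x=10, y=4)
  < (left): blocked, stay at (x=10, y=4)
  ^ (up): (x=10, y=4) -> (x=10, y=3)
  ^ (up): (x=10, y=3) -> (x=10, y=2)
  < (left): (x=10, y=2) -> (x=9, y=2)
  ^ (up): (x=9, y=2) -> (x=9, y=1)
  v (down): (x=9, y=1) -> (x=9, y=2)
  v (down): (x=9, y=2) -> (x=9, y=3)
  > (right): (x=9, y=3) -> (x=10, y=3)
  ^ (up): (x=10, y=3) -> (x=10, y=2)
Final: (x=10, y=2)

Answer: Final position: (x=10, y=2)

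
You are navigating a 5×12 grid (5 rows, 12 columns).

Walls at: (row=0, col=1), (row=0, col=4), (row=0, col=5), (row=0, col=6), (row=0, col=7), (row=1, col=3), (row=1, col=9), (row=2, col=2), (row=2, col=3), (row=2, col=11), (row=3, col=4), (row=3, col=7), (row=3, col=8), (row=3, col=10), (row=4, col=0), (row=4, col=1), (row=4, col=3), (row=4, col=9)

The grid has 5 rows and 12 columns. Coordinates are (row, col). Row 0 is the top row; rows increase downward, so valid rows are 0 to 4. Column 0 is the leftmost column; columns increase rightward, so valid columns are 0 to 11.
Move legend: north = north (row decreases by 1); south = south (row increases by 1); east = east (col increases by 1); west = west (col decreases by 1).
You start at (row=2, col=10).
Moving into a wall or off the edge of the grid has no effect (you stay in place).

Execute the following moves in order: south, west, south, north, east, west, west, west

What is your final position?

Answer: Final position: (row=2, col=7)

Derivation:
Start: (row=2, col=10)
  south (south): blocked, stay at (row=2, col=10)
  west (west): (row=2, col=10) -> (row=2, col=9)
  south (south): (row=2, col=9) -> (row=3, col=9)
  north (north): (row=3, col=9) -> (row=2, col=9)
  east (east): (row=2, col=9) -> (row=2, col=10)
  west (west): (row=2, col=10) -> (row=2, col=9)
  west (west): (row=2, col=9) -> (row=2, col=8)
  west (west): (row=2, col=8) -> (row=2, col=7)
Final: (row=2, col=7)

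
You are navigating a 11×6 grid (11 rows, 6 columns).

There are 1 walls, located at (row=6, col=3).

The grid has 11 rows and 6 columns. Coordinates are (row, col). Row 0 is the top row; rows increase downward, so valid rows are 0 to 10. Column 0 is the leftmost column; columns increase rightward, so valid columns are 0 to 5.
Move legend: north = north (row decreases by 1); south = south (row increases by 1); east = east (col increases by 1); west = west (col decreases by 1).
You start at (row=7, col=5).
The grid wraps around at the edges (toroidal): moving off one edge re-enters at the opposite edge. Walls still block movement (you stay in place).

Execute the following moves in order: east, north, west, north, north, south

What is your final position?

Answer: Final position: (row=5, col=5)

Derivation:
Start: (row=7, col=5)
  east (east): (row=7, col=5) -> (row=7, col=0)
  north (north): (row=7, col=0) -> (row=6, col=0)
  west (west): (row=6, col=0) -> (row=6, col=5)
  north (north): (row=6, col=5) -> (row=5, col=5)
  north (north): (row=5, col=5) -> (row=4, col=5)
  south (south): (row=4, col=5) -> (row=5, col=5)
Final: (row=5, col=5)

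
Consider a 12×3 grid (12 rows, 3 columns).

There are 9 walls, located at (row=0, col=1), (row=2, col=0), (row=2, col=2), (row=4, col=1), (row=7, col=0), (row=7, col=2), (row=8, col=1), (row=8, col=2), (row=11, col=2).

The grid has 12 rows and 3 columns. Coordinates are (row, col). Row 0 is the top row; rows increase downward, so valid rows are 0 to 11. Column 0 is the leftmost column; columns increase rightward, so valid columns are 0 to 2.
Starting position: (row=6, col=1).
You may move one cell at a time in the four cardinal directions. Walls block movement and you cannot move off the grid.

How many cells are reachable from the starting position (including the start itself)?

Answer: Reachable cells: 18

Derivation:
BFS flood-fill from (row=6, col=1):
  Distance 0: (row=6, col=1)
  Distance 1: (row=5, col=1), (row=6, col=0), (row=6, col=2), (row=7, col=1)
  Distance 2: (row=5, col=0), (row=5, col=2)
  Distance 3: (row=4, col=0), (row=4, col=2)
  Distance 4: (row=3, col=0), (row=3, col=2)
  Distance 5: (row=3, col=1)
  Distance 6: (row=2, col=1)
  Distance 7: (row=1, col=1)
  Distance 8: (row=1, col=0), (row=1, col=2)
  Distance 9: (row=0, col=0), (row=0, col=2)
Total reachable: 18 (grid has 27 open cells total)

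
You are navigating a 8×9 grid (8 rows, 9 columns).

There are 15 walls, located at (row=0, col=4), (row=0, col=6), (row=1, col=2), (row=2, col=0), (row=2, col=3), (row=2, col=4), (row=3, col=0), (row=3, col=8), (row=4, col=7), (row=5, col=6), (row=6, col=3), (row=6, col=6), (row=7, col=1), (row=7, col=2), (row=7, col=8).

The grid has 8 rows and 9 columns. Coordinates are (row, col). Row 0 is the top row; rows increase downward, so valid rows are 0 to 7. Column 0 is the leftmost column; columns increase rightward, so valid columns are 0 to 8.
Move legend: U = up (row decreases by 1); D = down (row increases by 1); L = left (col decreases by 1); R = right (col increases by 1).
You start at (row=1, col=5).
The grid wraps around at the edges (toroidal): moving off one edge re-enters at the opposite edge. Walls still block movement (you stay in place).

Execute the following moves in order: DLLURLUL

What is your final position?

Answer: Final position: (row=0, col=5)

Derivation:
Start: (row=1, col=5)
  D (down): (row=1, col=5) -> (row=2, col=5)
  L (left): blocked, stay at (row=2, col=5)
  L (left): blocked, stay at (row=2, col=5)
  U (up): (row=2, col=5) -> (row=1, col=5)
  R (right): (row=1, col=5) -> (row=1, col=6)
  L (left): (row=1, col=6) -> (row=1, col=5)
  U (up): (row=1, col=5) -> (row=0, col=5)
  L (left): blocked, stay at (row=0, col=5)
Final: (row=0, col=5)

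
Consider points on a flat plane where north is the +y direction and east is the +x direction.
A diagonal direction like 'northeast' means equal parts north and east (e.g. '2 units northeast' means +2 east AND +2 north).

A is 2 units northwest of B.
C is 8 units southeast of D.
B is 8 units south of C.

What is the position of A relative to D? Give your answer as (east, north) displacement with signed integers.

Answer: A is at (east=6, north=-14) relative to D.

Derivation:
Place D at the origin (east=0, north=0).
  C is 8 units southeast of D: delta (east=+8, north=-8); C at (east=8, north=-8).
  B is 8 units south of C: delta (east=+0, north=-8); B at (east=8, north=-16).
  A is 2 units northwest of B: delta (east=-2, north=+2); A at (east=6, north=-14).
Therefore A relative to D: (east=6, north=-14).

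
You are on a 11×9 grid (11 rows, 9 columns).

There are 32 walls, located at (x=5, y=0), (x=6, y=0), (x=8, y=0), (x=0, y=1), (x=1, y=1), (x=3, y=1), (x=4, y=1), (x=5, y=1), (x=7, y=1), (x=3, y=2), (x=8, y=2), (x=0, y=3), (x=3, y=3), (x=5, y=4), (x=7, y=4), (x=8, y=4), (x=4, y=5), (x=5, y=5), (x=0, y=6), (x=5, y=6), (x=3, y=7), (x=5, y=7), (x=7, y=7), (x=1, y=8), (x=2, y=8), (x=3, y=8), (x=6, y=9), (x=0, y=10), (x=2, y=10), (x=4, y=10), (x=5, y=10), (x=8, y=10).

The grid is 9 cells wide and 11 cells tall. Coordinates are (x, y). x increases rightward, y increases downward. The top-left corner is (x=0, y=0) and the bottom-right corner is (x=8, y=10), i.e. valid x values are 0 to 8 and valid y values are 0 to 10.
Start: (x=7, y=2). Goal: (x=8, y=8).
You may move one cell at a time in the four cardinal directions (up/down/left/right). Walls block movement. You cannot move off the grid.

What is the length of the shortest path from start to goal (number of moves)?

Answer: Shortest path length: 9

Derivation:
BFS from (x=7, y=2) until reaching (x=8, y=8):
  Distance 0: (x=7, y=2)
  Distance 1: (x=6, y=2), (x=7, y=3)
  Distance 2: (x=6, y=1), (x=5, y=2), (x=6, y=3), (x=8, y=3)
  Distance 3: (x=4, y=2), (x=5, y=3), (x=6, y=4)
  Distance 4: (x=4, y=3), (x=6, y=5)
  Distance 5: (x=4, y=4), (x=7, y=5), (x=6, y=6)
  Distance 6: (x=3, y=4), (x=8, y=5), (x=7, y=6), (x=6, y=7)
  Distance 7: (x=2, y=4), (x=3, y=5), (x=8, y=6), (x=6, y=8)
  Distance 8: (x=2, y=3), (x=1, y=4), (x=2, y=5), (x=3, y=6), (x=8, y=7), (x=5, y=8), (x=7, y=8)
  Distance 9: (x=2, y=2), (x=1, y=3), (x=0, y=4), (x=1, y=5), (x=2, y=6), (x=4, y=6), (x=4, y=8), (x=8, y=8), (x=5, y=9), (x=7, y=9)  <- goal reached here
One shortest path (9 moves): (x=7, y=2) -> (x=6, y=2) -> (x=6, y=3) -> (x=6, y=4) -> (x=6, y=5) -> (x=7, y=5) -> (x=8, y=5) -> (x=8, y=6) -> (x=8, y=7) -> (x=8, y=8)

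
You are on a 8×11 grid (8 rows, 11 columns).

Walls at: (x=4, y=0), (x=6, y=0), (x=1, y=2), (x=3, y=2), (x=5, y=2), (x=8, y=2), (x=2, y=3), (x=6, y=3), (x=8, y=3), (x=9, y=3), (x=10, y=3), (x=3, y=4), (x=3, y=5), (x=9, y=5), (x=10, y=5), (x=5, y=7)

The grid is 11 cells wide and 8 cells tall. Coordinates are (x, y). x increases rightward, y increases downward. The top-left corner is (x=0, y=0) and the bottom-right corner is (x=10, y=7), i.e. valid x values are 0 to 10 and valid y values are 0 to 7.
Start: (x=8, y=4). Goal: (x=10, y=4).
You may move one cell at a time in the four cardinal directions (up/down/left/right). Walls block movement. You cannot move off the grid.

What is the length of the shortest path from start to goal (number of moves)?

BFS from (x=8, y=4) until reaching (x=10, y=4):
  Distance 0: (x=8, y=4)
  Distance 1: (x=7, y=4), (x=9, y=4), (x=8, y=5)
  Distance 2: (x=7, y=3), (x=6, y=4), (x=10, y=4), (x=7, y=5), (x=8, y=6)  <- goal reached here
One shortest path (2 moves): (x=8, y=4) -> (x=9, y=4) -> (x=10, y=4)

Answer: Shortest path length: 2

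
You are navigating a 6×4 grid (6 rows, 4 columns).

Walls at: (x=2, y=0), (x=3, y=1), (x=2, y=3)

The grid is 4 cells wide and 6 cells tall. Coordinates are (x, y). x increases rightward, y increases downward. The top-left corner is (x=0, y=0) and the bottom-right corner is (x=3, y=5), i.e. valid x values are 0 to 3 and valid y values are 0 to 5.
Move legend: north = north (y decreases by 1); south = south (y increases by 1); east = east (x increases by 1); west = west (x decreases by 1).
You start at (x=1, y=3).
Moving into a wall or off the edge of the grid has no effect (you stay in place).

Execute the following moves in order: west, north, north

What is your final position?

Answer: Final position: (x=0, y=1)

Derivation:
Start: (x=1, y=3)
  west (west): (x=1, y=3) -> (x=0, y=3)
  north (north): (x=0, y=3) -> (x=0, y=2)
  north (north): (x=0, y=2) -> (x=0, y=1)
Final: (x=0, y=1)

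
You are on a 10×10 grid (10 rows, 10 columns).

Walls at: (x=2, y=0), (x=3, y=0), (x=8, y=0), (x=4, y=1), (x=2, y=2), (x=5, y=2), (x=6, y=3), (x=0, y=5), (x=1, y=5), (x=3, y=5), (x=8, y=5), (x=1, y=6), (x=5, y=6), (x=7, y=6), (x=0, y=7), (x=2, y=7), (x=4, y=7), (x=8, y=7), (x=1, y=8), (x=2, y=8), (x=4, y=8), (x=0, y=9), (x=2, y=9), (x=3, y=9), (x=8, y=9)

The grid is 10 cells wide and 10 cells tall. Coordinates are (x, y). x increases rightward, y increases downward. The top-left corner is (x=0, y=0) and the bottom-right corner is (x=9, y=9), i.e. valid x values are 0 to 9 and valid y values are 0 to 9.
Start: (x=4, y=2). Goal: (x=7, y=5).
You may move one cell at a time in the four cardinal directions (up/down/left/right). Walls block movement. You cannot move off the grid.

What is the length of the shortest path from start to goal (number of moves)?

Answer: Shortest path length: 6

Derivation:
BFS from (x=4, y=2) until reaching (x=7, y=5):
  Distance 0: (x=4, y=2)
  Distance 1: (x=3, y=2), (x=4, y=3)
  Distance 2: (x=3, y=1), (x=3, y=3), (x=5, y=3), (x=4, y=4)
  Distance 3: (x=2, y=1), (x=2, y=3), (x=3, y=4), (x=5, y=4), (x=4, y=5)
  Distance 4: (x=1, y=1), (x=1, y=3), (x=2, y=4), (x=6, y=4), (x=5, y=5), (x=4, y=6)
  Distance 5: (x=1, y=0), (x=0, y=1), (x=1, y=2), (x=0, y=3), (x=1, y=4), (x=7, y=4), (x=2, y=5), (x=6, y=5), (x=3, y=6)
  Distance 6: (x=0, y=0), (x=0, y=2), (x=7, y=3), (x=0, y=4), (x=8, y=4), (x=7, y=5), (x=2, y=6), (x=6, y=6), (x=3, y=7)  <- goal reached here
One shortest path (6 moves): (x=4, y=2) -> (x=4, y=3) -> (x=5, y=3) -> (x=5, y=4) -> (x=6, y=4) -> (x=7, y=4) -> (x=7, y=5)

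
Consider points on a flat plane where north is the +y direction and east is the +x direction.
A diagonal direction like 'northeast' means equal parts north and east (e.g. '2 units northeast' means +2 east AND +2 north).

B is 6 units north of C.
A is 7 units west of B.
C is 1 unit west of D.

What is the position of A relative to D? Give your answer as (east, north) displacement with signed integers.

Answer: A is at (east=-8, north=6) relative to D.

Derivation:
Place D at the origin (east=0, north=0).
  C is 1 unit west of D: delta (east=-1, north=+0); C at (east=-1, north=0).
  B is 6 units north of C: delta (east=+0, north=+6); B at (east=-1, north=6).
  A is 7 units west of B: delta (east=-7, north=+0); A at (east=-8, north=6).
Therefore A relative to D: (east=-8, north=6).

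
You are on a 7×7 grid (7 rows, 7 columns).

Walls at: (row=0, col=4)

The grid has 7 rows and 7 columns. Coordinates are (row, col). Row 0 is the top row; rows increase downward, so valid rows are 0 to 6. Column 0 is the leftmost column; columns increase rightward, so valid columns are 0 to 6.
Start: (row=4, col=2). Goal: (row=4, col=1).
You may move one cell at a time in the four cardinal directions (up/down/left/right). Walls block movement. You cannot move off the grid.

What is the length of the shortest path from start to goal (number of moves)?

Answer: Shortest path length: 1

Derivation:
BFS from (row=4, col=2) until reaching (row=4, col=1):
  Distance 0: (row=4, col=2)
  Distance 1: (row=3, col=2), (row=4, col=1), (row=4, col=3), (row=5, col=2)  <- goal reached here
One shortest path (1 moves): (row=4, col=2) -> (row=4, col=1)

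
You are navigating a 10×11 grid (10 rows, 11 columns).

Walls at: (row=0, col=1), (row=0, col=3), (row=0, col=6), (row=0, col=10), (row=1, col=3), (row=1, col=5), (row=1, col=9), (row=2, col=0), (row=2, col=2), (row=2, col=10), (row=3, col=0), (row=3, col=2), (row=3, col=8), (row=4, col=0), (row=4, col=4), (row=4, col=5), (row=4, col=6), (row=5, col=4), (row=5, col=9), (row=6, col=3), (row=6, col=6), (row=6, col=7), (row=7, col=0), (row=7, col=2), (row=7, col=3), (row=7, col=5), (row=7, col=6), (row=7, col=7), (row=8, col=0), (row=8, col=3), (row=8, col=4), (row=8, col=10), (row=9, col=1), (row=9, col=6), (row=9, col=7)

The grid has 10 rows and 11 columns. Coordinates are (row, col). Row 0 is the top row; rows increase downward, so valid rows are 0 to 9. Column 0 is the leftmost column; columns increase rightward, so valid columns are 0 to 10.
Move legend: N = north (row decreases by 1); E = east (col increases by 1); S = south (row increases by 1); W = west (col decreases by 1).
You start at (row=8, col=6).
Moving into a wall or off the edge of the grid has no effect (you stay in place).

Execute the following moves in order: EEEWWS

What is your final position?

Answer: Final position: (row=8, col=7)

Derivation:
Start: (row=8, col=6)
  E (east): (row=8, col=6) -> (row=8, col=7)
  E (east): (row=8, col=7) -> (row=8, col=8)
  E (east): (row=8, col=8) -> (row=8, col=9)
  W (west): (row=8, col=9) -> (row=8, col=8)
  W (west): (row=8, col=8) -> (row=8, col=7)
  S (south): blocked, stay at (row=8, col=7)
Final: (row=8, col=7)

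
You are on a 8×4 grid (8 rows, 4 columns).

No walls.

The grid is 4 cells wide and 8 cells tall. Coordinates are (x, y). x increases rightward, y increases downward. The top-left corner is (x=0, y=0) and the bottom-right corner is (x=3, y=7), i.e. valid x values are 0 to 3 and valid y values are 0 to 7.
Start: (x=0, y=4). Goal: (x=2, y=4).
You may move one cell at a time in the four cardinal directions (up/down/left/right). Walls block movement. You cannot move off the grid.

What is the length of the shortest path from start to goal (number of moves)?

Answer: Shortest path length: 2

Derivation:
BFS from (x=0, y=4) until reaching (x=2, y=4):
  Distance 0: (x=0, y=4)
  Distance 1: (x=0, y=3), (x=1, y=4), (x=0, y=5)
  Distance 2: (x=0, y=2), (x=1, y=3), (x=2, y=4), (x=1, y=5), (x=0, y=6)  <- goal reached here
One shortest path (2 moves): (x=0, y=4) -> (x=1, y=4) -> (x=2, y=4)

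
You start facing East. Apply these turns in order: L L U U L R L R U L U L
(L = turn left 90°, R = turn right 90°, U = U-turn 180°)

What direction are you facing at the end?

Answer: Final heading: East

Derivation:
Start: East
  L (left (90° counter-clockwise)) -> North
  L (left (90° counter-clockwise)) -> West
  U (U-turn (180°)) -> East
  U (U-turn (180°)) -> West
  L (left (90° counter-clockwise)) -> South
  R (right (90° clockwise)) -> West
  L (left (90° counter-clockwise)) -> South
  R (right (90° clockwise)) -> West
  U (U-turn (180°)) -> East
  L (left (90° counter-clockwise)) -> North
  U (U-turn (180°)) -> South
  L (left (90° counter-clockwise)) -> East
Final: East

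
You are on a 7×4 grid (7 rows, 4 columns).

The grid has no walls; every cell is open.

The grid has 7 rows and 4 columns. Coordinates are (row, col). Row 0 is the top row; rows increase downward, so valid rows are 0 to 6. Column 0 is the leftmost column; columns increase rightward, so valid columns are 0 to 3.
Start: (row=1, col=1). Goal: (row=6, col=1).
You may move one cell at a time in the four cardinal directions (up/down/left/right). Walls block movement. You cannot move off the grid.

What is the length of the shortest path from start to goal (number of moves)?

BFS from (row=1, col=1) until reaching (row=6, col=1):
  Distance 0: (row=1, col=1)
  Distance 1: (row=0, col=1), (row=1, col=0), (row=1, col=2), (row=2, col=1)
  Distance 2: (row=0, col=0), (row=0, col=2), (row=1, col=3), (row=2, col=0), (row=2, col=2), (row=3, col=1)
  Distance 3: (row=0, col=3), (row=2, col=3), (row=3, col=0), (row=3, col=2), (row=4, col=1)
  Distance 4: (row=3, col=3), (row=4, col=0), (row=4, col=2), (row=5, col=1)
  Distance 5: (row=4, col=3), (row=5, col=0), (row=5, col=2), (row=6, col=1)  <- goal reached here
One shortest path (5 moves): (row=1, col=1) -> (row=2, col=1) -> (row=3, col=1) -> (row=4, col=1) -> (row=5, col=1) -> (row=6, col=1)

Answer: Shortest path length: 5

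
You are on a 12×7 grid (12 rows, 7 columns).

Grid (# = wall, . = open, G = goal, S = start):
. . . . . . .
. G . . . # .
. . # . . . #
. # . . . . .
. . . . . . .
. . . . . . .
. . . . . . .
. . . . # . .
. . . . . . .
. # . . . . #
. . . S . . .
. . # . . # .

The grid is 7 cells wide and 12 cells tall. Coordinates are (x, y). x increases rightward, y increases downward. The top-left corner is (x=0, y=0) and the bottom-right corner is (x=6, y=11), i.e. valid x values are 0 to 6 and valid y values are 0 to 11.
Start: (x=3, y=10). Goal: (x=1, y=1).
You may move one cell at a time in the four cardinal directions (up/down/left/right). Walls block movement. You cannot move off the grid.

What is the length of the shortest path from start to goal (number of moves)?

BFS from (x=3, y=10) until reaching (x=1, y=1):
  Distance 0: (x=3, y=10)
  Distance 1: (x=3, y=9), (x=2, y=10), (x=4, y=10), (x=3, y=11)
  Distance 2: (x=3, y=8), (x=2, y=9), (x=4, y=9), (x=1, y=10), (x=5, y=10), (x=4, y=11)
  Distance 3: (x=3, y=7), (x=2, y=8), (x=4, y=8), (x=5, y=9), (x=0, y=10), (x=6, y=10), (x=1, y=11)
  Distance 4: (x=3, y=6), (x=2, y=7), (x=1, y=8), (x=5, y=8), (x=0, y=9), (x=0, y=11), (x=6, y=11)
  Distance 5: (x=3, y=5), (x=2, y=6), (x=4, y=6), (x=1, y=7), (x=5, y=7), (x=0, y=8), (x=6, y=8)
  Distance 6: (x=3, y=4), (x=2, y=5), (x=4, y=5), (x=1, y=6), (x=5, y=6), (x=0, y=7), (x=6, y=7)
  Distance 7: (x=3, y=3), (x=2, y=4), (x=4, y=4), (x=1, y=5), (x=5, y=5), (x=0, y=6), (x=6, y=6)
  Distance 8: (x=3, y=2), (x=2, y=3), (x=4, y=3), (x=1, y=4), (x=5, y=4), (x=0, y=5), (x=6, y=5)
  Distance 9: (x=3, y=1), (x=4, y=2), (x=5, y=3), (x=0, y=4), (x=6, y=4)
  Distance 10: (x=3, y=0), (x=2, y=1), (x=4, y=1), (x=5, y=2), (x=0, y=3), (x=6, y=3)
  Distance 11: (x=2, y=0), (x=4, y=0), (x=1, y=1), (x=0, y=2)  <- goal reached here
One shortest path (11 moves): (x=3, y=10) -> (x=3, y=9) -> (x=3, y=8) -> (x=3, y=7) -> (x=3, y=6) -> (x=3, y=5) -> (x=3, y=4) -> (x=3, y=3) -> (x=3, y=2) -> (x=3, y=1) -> (x=2, y=1) -> (x=1, y=1)

Answer: Shortest path length: 11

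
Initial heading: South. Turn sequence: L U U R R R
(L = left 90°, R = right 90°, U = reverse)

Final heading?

Start: South
  L (left (90° counter-clockwise)) -> East
  U (U-turn (180°)) -> West
  U (U-turn (180°)) -> East
  R (right (90° clockwise)) -> South
  R (right (90° clockwise)) -> West
  R (right (90° clockwise)) -> North
Final: North

Answer: Final heading: North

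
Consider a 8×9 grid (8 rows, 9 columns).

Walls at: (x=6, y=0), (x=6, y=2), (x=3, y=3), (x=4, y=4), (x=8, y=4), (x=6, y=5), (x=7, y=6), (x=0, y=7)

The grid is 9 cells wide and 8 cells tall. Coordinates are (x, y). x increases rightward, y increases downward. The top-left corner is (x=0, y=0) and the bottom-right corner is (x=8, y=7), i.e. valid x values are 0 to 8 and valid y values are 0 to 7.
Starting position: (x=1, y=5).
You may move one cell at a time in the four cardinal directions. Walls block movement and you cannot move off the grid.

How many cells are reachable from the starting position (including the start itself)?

BFS flood-fill from (x=1, y=5):
  Distance 0: (x=1, y=5)
  Distance 1: (x=1, y=4), (x=0, y=5), (x=2, y=5), (x=1, y=6)
  Distance 2: (x=1, y=3), (x=0, y=4), (x=2, y=4), (x=3, y=5), (x=0, y=6), (x=2, y=6), (x=1, y=7)
  Distance 3: (x=1, y=2), (x=0, y=3), (x=2, y=3), (x=3, y=4), (x=4, y=5), (x=3, y=6), (x=2, y=7)
  Distance 4: (x=1, y=1), (x=0, y=2), (x=2, y=2), (x=5, y=5), (x=4, y=6), (x=3, y=7)
  Distance 5: (x=1, y=0), (x=0, y=1), (x=2, y=1), (x=3, y=2), (x=5, y=4), (x=5, y=6), (x=4, y=7)
  Distance 6: (x=0, y=0), (x=2, y=0), (x=3, y=1), (x=4, y=2), (x=5, y=3), (x=6, y=4), (x=6, y=6), (x=5, y=7)
  Distance 7: (x=3, y=0), (x=4, y=1), (x=5, y=2), (x=4, y=3), (x=6, y=3), (x=7, y=4), (x=6, y=7)
  Distance 8: (x=4, y=0), (x=5, y=1), (x=7, y=3), (x=7, y=5), (x=7, y=7)
  Distance 9: (x=5, y=0), (x=6, y=1), (x=7, y=2), (x=8, y=3), (x=8, y=5), (x=8, y=7)
  Distance 10: (x=7, y=1), (x=8, y=2), (x=8, y=6)
  Distance 11: (x=7, y=0), (x=8, y=1)
  Distance 12: (x=8, y=0)
Total reachable: 64 (grid has 64 open cells total)

Answer: Reachable cells: 64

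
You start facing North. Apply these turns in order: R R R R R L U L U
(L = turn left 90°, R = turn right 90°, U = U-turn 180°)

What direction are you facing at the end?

Answer: Final heading: West

Derivation:
Start: North
  R (right (90° clockwise)) -> East
  R (right (90° clockwise)) -> South
  R (right (90° clockwise)) -> West
  R (right (90° clockwise)) -> North
  R (right (90° clockwise)) -> East
  L (left (90° counter-clockwise)) -> North
  U (U-turn (180°)) -> South
  L (left (90° counter-clockwise)) -> East
  U (U-turn (180°)) -> West
Final: West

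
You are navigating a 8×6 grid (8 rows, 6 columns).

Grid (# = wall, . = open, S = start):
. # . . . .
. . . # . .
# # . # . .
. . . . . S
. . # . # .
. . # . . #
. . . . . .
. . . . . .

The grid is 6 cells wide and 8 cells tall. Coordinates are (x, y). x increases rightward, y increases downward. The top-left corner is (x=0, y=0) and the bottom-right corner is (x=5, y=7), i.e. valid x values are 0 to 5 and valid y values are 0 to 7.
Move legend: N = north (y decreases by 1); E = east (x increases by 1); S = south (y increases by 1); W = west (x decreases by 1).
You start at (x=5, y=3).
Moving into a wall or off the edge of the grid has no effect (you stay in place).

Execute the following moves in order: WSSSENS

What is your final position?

Answer: Final position: (x=5, y=3)

Derivation:
Start: (x=5, y=3)
  W (west): (x=5, y=3) -> (x=4, y=3)
  [×3]S (south): blocked, stay at (x=4, y=3)
  E (east): (x=4, y=3) -> (x=5, y=3)
  N (north): (x=5, y=3) -> (x=5, y=2)
  S (south): (x=5, y=2) -> (x=5, y=3)
Final: (x=5, y=3)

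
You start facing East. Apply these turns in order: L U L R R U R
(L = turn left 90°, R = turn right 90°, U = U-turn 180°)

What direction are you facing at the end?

Start: East
  L (left (90° counter-clockwise)) -> North
  U (U-turn (180°)) -> South
  L (left (90° counter-clockwise)) -> East
  R (right (90° clockwise)) -> South
  R (right (90° clockwise)) -> West
  U (U-turn (180°)) -> East
  R (right (90° clockwise)) -> South
Final: South

Answer: Final heading: South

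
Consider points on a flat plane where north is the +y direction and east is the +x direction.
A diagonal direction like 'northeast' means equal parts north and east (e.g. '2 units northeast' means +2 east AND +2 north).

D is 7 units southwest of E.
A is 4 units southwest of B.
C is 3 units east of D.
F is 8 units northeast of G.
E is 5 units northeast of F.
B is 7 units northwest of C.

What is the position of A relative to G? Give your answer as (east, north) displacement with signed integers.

Place G at the origin (east=0, north=0).
  F is 8 units northeast of G: delta (east=+8, north=+8); F at (east=8, north=8).
  E is 5 units northeast of F: delta (east=+5, north=+5); E at (east=13, north=13).
  D is 7 units southwest of E: delta (east=-7, north=-7); D at (east=6, north=6).
  C is 3 units east of D: delta (east=+3, north=+0); C at (east=9, north=6).
  B is 7 units northwest of C: delta (east=-7, north=+7); B at (east=2, north=13).
  A is 4 units southwest of B: delta (east=-4, north=-4); A at (east=-2, north=9).
Therefore A relative to G: (east=-2, north=9).

Answer: A is at (east=-2, north=9) relative to G.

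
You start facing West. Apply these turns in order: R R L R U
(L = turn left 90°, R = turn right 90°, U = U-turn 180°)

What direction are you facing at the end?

Start: West
  R (right (90° clockwise)) -> North
  R (right (90° clockwise)) -> East
  L (left (90° counter-clockwise)) -> North
  R (right (90° clockwise)) -> East
  U (U-turn (180°)) -> West
Final: West

Answer: Final heading: West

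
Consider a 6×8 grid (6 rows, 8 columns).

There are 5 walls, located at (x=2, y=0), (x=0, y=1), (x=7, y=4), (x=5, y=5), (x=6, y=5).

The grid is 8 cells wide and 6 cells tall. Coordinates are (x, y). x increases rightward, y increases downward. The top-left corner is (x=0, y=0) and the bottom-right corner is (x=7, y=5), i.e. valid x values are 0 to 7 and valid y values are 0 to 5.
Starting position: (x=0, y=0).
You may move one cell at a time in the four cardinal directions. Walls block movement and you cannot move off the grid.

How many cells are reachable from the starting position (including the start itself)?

BFS flood-fill from (x=0, y=0):
  Distance 0: (x=0, y=0)
  Distance 1: (x=1, y=0)
  Distance 2: (x=1, y=1)
  Distance 3: (x=2, y=1), (x=1, y=2)
  Distance 4: (x=3, y=1), (x=0, y=2), (x=2, y=2), (x=1, y=3)
  Distance 5: (x=3, y=0), (x=4, y=1), (x=3, y=2), (x=0, y=3), (x=2, y=3), (x=1, y=4)
  Distance 6: (x=4, y=0), (x=5, y=1), (x=4, y=2), (x=3, y=3), (x=0, y=4), (x=2, y=4), (x=1, y=5)
  Distance 7: (x=5, y=0), (x=6, y=1), (x=5, y=2), (x=4, y=3), (x=3, y=4), (x=0, y=5), (x=2, y=5)
  Distance 8: (x=6, y=0), (x=7, y=1), (x=6, y=2), (x=5, y=3), (x=4, y=4), (x=3, y=5)
  Distance 9: (x=7, y=0), (x=7, y=2), (x=6, y=3), (x=5, y=4), (x=4, y=5)
  Distance 10: (x=7, y=3), (x=6, y=4)
Total reachable: 42 (grid has 43 open cells total)

Answer: Reachable cells: 42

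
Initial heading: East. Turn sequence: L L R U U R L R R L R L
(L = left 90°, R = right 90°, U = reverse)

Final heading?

Answer: Final heading: East

Derivation:
Start: East
  L (left (90° counter-clockwise)) -> North
  L (left (90° counter-clockwise)) -> West
  R (right (90° clockwise)) -> North
  U (U-turn (180°)) -> South
  U (U-turn (180°)) -> North
  R (right (90° clockwise)) -> East
  L (left (90° counter-clockwise)) -> North
  R (right (90° clockwise)) -> East
  R (right (90° clockwise)) -> South
  L (left (90° counter-clockwise)) -> East
  R (right (90° clockwise)) -> South
  L (left (90° counter-clockwise)) -> East
Final: East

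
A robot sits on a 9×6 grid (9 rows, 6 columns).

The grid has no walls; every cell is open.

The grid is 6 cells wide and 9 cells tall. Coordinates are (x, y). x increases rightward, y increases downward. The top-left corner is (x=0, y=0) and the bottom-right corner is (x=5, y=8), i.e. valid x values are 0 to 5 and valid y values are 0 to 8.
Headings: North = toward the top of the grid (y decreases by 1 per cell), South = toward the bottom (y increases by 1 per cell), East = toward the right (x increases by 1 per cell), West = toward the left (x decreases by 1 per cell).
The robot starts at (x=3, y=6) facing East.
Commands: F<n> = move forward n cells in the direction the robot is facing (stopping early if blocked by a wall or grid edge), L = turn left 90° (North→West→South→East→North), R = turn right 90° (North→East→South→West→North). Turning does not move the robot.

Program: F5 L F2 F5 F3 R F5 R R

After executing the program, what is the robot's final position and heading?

Start: (x=3, y=6), facing East
  F5: move forward 2/5 (blocked), now at (x=5, y=6)
  L: turn left, now facing North
  F2: move forward 2, now at (x=5, y=4)
  F5: move forward 4/5 (blocked), now at (x=5, y=0)
  F3: move forward 0/3 (blocked), now at (x=5, y=0)
  R: turn right, now facing East
  F5: move forward 0/5 (blocked), now at (x=5, y=0)
  R: turn right, now facing South
  R: turn right, now facing West
Final: (x=5, y=0), facing West

Answer: Final position: (x=5, y=0), facing West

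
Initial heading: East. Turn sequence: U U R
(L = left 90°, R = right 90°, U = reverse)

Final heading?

Start: East
  U (U-turn (180°)) -> West
  U (U-turn (180°)) -> East
  R (right (90° clockwise)) -> South
Final: South

Answer: Final heading: South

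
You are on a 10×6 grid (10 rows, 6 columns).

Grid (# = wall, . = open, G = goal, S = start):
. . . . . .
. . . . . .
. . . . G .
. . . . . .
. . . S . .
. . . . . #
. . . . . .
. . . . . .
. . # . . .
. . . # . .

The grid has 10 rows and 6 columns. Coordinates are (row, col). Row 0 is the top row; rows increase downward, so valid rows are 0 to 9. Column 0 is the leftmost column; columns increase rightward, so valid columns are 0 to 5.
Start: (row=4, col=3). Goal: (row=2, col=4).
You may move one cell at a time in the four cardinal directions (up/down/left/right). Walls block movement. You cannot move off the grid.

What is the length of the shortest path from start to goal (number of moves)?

BFS from (row=4, col=3) until reaching (row=2, col=4):
  Distance 0: (row=4, col=3)
  Distance 1: (row=3, col=3), (row=4, col=2), (row=4, col=4), (row=5, col=3)
  Distance 2: (row=2, col=3), (row=3, col=2), (row=3, col=4), (row=4, col=1), (row=4, col=5), (row=5, col=2), (row=5, col=4), (row=6, col=3)
  Distance 3: (row=1, col=3), (row=2, col=2), (row=2, col=4), (row=3, col=1), (row=3, col=5), (row=4, col=0), (row=5, col=1), (row=6, col=2), (row=6, col=4), (row=7, col=3)  <- goal reached here
One shortest path (3 moves): (row=4, col=3) -> (row=4, col=4) -> (row=3, col=4) -> (row=2, col=4)

Answer: Shortest path length: 3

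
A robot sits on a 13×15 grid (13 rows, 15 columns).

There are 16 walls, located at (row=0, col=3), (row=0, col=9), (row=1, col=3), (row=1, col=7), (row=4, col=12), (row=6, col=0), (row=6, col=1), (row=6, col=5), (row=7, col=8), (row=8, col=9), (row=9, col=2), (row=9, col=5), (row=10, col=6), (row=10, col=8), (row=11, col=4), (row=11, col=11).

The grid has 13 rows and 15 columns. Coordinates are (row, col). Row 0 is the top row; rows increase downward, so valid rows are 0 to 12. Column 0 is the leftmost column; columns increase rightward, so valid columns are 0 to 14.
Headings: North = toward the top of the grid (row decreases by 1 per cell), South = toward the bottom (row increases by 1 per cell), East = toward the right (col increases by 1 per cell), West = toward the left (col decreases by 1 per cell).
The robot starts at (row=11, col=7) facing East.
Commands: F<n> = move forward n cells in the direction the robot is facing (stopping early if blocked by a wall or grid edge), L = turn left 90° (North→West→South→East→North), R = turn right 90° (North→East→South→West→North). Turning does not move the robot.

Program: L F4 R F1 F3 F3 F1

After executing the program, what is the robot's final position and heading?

Answer: Final position: (row=7, col=7), facing East

Derivation:
Start: (row=11, col=7), facing East
  L: turn left, now facing North
  F4: move forward 4, now at (row=7, col=7)
  R: turn right, now facing East
  F1: move forward 0/1 (blocked), now at (row=7, col=7)
  F3: move forward 0/3 (blocked), now at (row=7, col=7)
  F3: move forward 0/3 (blocked), now at (row=7, col=7)
  F1: move forward 0/1 (blocked), now at (row=7, col=7)
Final: (row=7, col=7), facing East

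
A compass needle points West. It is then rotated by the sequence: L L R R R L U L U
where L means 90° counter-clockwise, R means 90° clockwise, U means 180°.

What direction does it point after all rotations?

Start: West
  L (left (90° counter-clockwise)) -> South
  L (left (90° counter-clockwise)) -> East
  R (right (90° clockwise)) -> South
  R (right (90° clockwise)) -> West
  R (right (90° clockwise)) -> North
  L (left (90° counter-clockwise)) -> West
  U (U-turn (180°)) -> East
  L (left (90° counter-clockwise)) -> North
  U (U-turn (180°)) -> South
Final: South

Answer: Final heading: South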